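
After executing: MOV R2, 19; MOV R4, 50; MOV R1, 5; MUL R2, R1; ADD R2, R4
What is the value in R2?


Register state trace:
  MOV R2, 19  → R2 = 19
  MOV R4, 50  → R4 = 50
  MOV R1, 5  → R1 = 5
  MUL R2, R1  → R2 = 19 * 5 = 95
  ADD R2, R4  → R2 = 95 + 50 = 145
Final: R2 = 145

145


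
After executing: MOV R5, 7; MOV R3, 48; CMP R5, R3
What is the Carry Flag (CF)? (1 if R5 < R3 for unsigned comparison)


Register state trace:
  MOV R5, 7  → R5 = 7
  MOV R3, 48  → R3 = 48
  CMP R5, R3  → unsigned 7 - 48: borrow occurs
  7 < 48, so CF = 1
CF = 1

1


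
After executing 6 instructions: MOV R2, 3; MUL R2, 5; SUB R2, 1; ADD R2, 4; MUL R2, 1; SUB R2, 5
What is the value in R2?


Register state trace:
  MOV R2, 3  → R2 = 3
  MUL R2, 5  → R2 = 3 * 5 = 15
  SUB R2, 1  → R2 = 15 - 1 = 14
  ADD R2, 4  → R2 = 14 + 4 = 18
  MUL R2, 1  → R2 = 18 * 1 = 18
  SUB R2, 5  → R2 = 18 - 5 = 13
Final: R2 = 13

13


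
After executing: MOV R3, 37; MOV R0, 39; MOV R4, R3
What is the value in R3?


Register state trace:
  MOV R3, 37  → R3 = 37
  MOV R0, 39  → R0 = 39
  MOV R4, R3  → R4 = 37
Final: R3 = 37

37


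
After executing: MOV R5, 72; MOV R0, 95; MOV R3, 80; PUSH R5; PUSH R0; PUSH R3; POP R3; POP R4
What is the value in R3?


Stack trace (top is rightmost):
  MOV R5, 72  → R5 = 72
  MOV R0, 95  → R0 = 95
  MOV R3, 80  → R3 = 80
  PUSH R5  → stack: [72]
  PUSH R0  → stack: [72, 95]
  PUSH R3  → stack: [72, 95, 80]
  POP R3  → R3 = 80, stack: [72, 95]
  POP R4  → R4 = 95, stack: [72]
Final: R3 = 80

80


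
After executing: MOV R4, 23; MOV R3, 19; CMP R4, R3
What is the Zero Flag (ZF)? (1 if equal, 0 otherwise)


Register state trace:
  MOV R4, 23  → R4 = 23
  MOV R3, 19  → R3 = 19
  CMP R4, R3  → computes 23 - 19 = 4
  Result is nonzero, so values are not equal
ZF = 0

0


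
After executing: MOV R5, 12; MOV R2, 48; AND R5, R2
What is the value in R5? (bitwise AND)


Register state trace:
  MOV R5, 12  → R5 = 12 (0b00001100)
  MOV R2, 48  → R2 = 48 (0b00110000)
  AND R5, R2  → R5 = 12 AND 48 = 0 (0b00000000)
Final: R5 = 0

0


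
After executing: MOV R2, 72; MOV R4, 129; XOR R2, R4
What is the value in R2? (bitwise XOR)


Register state trace:
  MOV R2, 72  → R2 = 72 (0b01001000)
  MOV R4, 129  → R4 = 129 (0b10000001)
  XOR R2, R4  → R2 = 72 XOR 129 = 201 (0b11001001)
Final: R2 = 201

201


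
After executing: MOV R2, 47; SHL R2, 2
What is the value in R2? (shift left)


Register state trace:
  MOV R2, 47  → R2 = 47
  SHL R2, 2  → R2 = 47 << 2 = 47 * 2^2 = 188
Final: R2 = 188

188


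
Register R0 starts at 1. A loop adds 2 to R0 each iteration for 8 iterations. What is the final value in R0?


Starting value: R0 = 1
  Iter 1: R0 = 1 + 2 = 3
  Iter 2: R0 = 3 + 2 = 5
  Iter 3: R0 = 5 + 2 = 7
  Iter 4: R0 = 7 + 2 = 9
  Iter 5: R0 = 9 + 2 = 11
  Iter 6: R0 = 11 + 2 = 13
  Iter 7: R0 = 13 + 2 = 15
  Iter 8: R0 = 15 + 2 = 17
Final: R0 = 17

17


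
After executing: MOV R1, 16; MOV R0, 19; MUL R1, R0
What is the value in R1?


Register state trace:
  MOV R1, 16  → R1 = 16
  MOV R0, 19  → R0 = 19
  MUL R1, R0  → R1 = 16 * 19 = 304
Final: R1 = 304

304


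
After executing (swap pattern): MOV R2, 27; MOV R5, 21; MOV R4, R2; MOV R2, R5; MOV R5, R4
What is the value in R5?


Register state trace (swap pattern):
  MOV R2, 27  → R2 = 27
  MOV R5, 21  → R5 = 21
  MOV R4, R2  → R4 = 27  (save R2)
  MOV R2, R5  → R2 = 21  (R2 gets R5's value)
  MOV R5, R4  → R5 = 27  (R5 gets saved value)
Final: R5 = 27

27


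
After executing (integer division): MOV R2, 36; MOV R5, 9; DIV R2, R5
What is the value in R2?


Register state trace:
  MOV R2, 36  → R2 = 36
  MOV R5, 9  → R5 = 9
  DIV R2, R5  → R2 = 36 // 9 = 4
Final: R2 = 4

4


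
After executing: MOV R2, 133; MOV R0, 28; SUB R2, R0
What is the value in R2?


Register state trace:
  MOV R2, 133  → R2 = 133
  MOV R0, 28  → R0 = 28
  SUB R2, R0  → R2 = 133 - 28 = 105
Final: R2 = 105

105


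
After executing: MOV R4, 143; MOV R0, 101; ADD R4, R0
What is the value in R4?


Register state trace:
  MOV R4, 143  → R4 = 143
  MOV R0, 101  → R0 = 101
  ADD R4, R0  → R4 = 143 + 101 = 244
Final: R4 = 244

244


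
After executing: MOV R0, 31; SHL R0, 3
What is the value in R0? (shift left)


Register state trace:
  MOV R0, 31  → R0 = 31
  SHL R0, 3  → R0 = 31 << 3 = 31 * 2^3 = 248
Final: R0 = 248

248


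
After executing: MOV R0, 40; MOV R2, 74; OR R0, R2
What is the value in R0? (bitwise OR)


Register state trace:
  MOV R0, 40  → R0 = 40 (0b00101000)
  MOV R2, 74  → R2 = 74 (0b01001010)
  OR R0, R2   → R0 = 40 OR 74 = 106 (0b01101010)
Final: R0 = 106

106


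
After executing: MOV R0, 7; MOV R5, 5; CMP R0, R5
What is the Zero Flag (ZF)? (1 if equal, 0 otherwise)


Register state trace:
  MOV R0, 7  → R0 = 7
  MOV R5, 5  → R5 = 5
  CMP R0, R5  → computes 7 - 5 = 2
  Result is nonzero, so values are not equal
ZF = 0

0


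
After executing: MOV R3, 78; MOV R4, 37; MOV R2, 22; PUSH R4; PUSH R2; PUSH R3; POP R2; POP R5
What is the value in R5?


Stack trace (top is rightmost):
  MOV R3, 78  → R3 = 78
  MOV R4, 37  → R4 = 37
  MOV R2, 22  → R2 = 22
  PUSH R4  → stack: [37]
  PUSH R2  → stack: [37, 22]
  PUSH R3  → stack: [37, 22, 78]
  POP R2  → R2 = 78, stack: [37, 22]
  POP R5  → R5 = 22, stack: [37]
Final: R5 = 22

22


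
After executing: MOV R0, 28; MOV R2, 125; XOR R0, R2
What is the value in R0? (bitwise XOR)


Register state trace:
  MOV R0, 28  → R0 = 28 (0b00011100)
  MOV R2, 125  → R2 = 125 (0b01111101)
  XOR R0, R2  → R0 = 28 XOR 125 = 97 (0b01100001)
Final: R0 = 97

97


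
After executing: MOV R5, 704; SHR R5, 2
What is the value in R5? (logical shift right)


Register state trace:
  MOV R5, 704  → R5 = 704
  SHR R5, 2  → R5 = 704 >> 2 = 704 // 2^2 = 176
Final: R5 = 176

176


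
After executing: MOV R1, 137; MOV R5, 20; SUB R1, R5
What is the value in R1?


Register state trace:
  MOV R1, 137  → R1 = 137
  MOV R5, 20  → R5 = 20
  SUB R1, R5  → R1 = 137 - 20 = 117
Final: R1 = 117

117


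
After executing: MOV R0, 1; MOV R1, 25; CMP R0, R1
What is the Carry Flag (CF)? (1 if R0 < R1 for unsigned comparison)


Register state trace:
  MOV R0, 1  → R0 = 1
  MOV R1, 25  → R1 = 25
  CMP R0, R1  → unsigned 1 - 25: borrow occurs
  1 < 25, so CF = 1
CF = 1

1


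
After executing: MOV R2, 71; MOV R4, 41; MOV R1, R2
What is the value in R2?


Register state trace:
  MOV R2, 71  → R2 = 71
  MOV R4, 41  → R4 = 41
  MOV R1, R2  → R1 = 71
Final: R2 = 71

71


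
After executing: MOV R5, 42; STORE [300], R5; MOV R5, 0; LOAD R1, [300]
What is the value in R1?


Register and memory trace:
  MOV R5, 42  → R5 = 42
  STORE [300], R5  → mem[300] = 42
  MOV R5, 0  → R5 = 0
  LOAD R1, [300]  → R1 = mem[300] = 42
Final: R1 = 42

42


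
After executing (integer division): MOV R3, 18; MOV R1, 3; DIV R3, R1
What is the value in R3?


Register state trace:
  MOV R3, 18  → R3 = 18
  MOV R1, 3  → R1 = 3
  DIV R3, R1  → R3 = 18 // 3 = 6
Final: R3 = 6

6


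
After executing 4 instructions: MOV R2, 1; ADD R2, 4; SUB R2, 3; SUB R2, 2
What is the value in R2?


Register state trace:
  MOV R2, 1  → R2 = 1
  ADD R2, 4  → R2 = 1 + 4 = 5
  SUB R2, 3  → R2 = 5 - 3 = 2
  SUB R2, 2  → R2 = 2 - 2 = 0
Final: R2 = 0

0


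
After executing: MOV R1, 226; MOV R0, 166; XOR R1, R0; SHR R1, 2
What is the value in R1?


Register state trace:
  MOV R1, 226  → R1 = 226 (0b11100010)
  MOV R0, 166  → R0 = 166 (0b10100110)
  XOR R1, R0  → R1 = 226 XOR 166 = 68 (0b01000100)
  SHR R1, 2  → R1 = 68 >> 2 = 17
Final: R1 = 17

17


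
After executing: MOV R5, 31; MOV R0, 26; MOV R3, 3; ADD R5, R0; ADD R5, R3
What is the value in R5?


Register state trace:
  MOV R5, 31  → R5 = 31
  MOV R0, 26  → R0 = 26
  MOV R3, 3  → R3 = 3
  ADD R5, R0  → R5 = 31 + 26 = 57
  ADD R5, R3  → R5 = 57 + 3 = 60
Final: R5 = 60

60


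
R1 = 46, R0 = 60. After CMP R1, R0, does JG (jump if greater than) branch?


Trace:
  R1 = 46, R0 = 60
  CMP R1, R0  → compares 46 vs 60
  JG checks: is 46 greater than 60?
  46 < 60, so condition is false
Branch taken: No

No


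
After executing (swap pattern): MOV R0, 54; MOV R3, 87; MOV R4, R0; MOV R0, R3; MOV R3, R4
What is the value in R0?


Register state trace (swap pattern):
  MOV R0, 54  → R0 = 54
  MOV R3, 87  → R3 = 87
  MOV R4, R0  → R4 = 54  (save R0)
  MOV R0, R3  → R0 = 87  (R0 gets R3's value)
  MOV R3, R4  → R3 = 54  (R3 gets saved value)
Final: R0 = 87

87


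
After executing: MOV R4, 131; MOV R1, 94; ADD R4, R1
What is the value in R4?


Register state trace:
  MOV R4, 131  → R4 = 131
  MOV R1, 94  → R1 = 94
  ADD R4, R1  → R4 = 131 + 94 = 225
Final: R4 = 225

225


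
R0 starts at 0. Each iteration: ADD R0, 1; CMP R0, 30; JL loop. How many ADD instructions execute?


Loop trace (R0 starts at 0, target 30, step 1):
  ADD #1: R0 = 0 + 1 = 1  → 1 < 30, loop
  ADD #2: R0 = 1 + 1 = 2  → 2 < 30, loop
  ADD #3: R0 = 2 + 1 = 3  → 3 < 30, loop
  ADD #4: R0 = 3 + 1 = 4  → 4 < 30, loop
  ADD #5: R0 = 4 + 1 = 5  → 5 < 30, loop
  ADD #6: R0 = 5 + 1 = 6  → 6 < 30, loop
  ADD #7: R0 = 6 + 1 = 7  → 7 < 30, loop
  ADD #8: R0 = 7 + 1 = 8  → 8 < 30, loop
  ADD #9: R0 = 8 + 1 = 9  → 9 < 30, loop
  ADD #10: R0 = 9 + 1 = 10  → 10 < 30, loop
  ADD #11: R0 = 10 + 1 = 11  → 11 < 30, loop
  ADD #12: R0 = 11 + 1 = 12  → 12 < 30, loop
  ADD #13: R0 = 12 + 1 = 13  → 13 < 30, loop
  ADD #14: R0 = 13 + 1 = 14  → 14 < 30, loop
  ADD #15: R0 = 14 + 1 = 15  → 15 < 30, loop
  ADD #16: R0 = 15 + 1 = 16  → 16 < 30, loop
  ADD #17: R0 = 16 + 1 = 17  → 17 < 30, loop
  ADD #18: R0 = 17 + 1 = 18  → 18 < 30, loop
  ADD #19: R0 = 18 + 1 = 19  → 19 < 30, loop
  ADD #20: R0 = 19 + 1 = 20  → 20 < 30, loop
  ADD #21: R0 = 20 + 1 = 21  → 21 < 30, loop
  ADD #22: R0 = 21 + 1 = 22  → 22 < 30, loop
  ADD #23: R0 = 22 + 1 = 23  → 23 < 30, loop
  ADD #24: R0 = 23 + 1 = 24  → 24 < 30, loop
  ADD #25: R0 = 24 + 1 = 25  → 25 < 30, loop
  ADD #26: R0 = 25 + 1 = 26  → 26 < 30, loop
  ADD #27: R0 = 26 + 1 = 27  → 27 < 30, loop
  ADD #28: R0 = 27 + 1 = 28  → 28 < 30, loop
  ADD #29: R0 = 28 + 1 = 29  → 29 < 30, loop
  ADD #30: R0 = 29 + 1 = 30  → 30 >= 30, exit
Total ADD instructions: 30

30


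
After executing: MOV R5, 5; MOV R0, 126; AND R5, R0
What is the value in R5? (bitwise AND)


Register state trace:
  MOV R5, 5  → R5 = 5 (0b00000101)
  MOV R0, 126  → R0 = 126 (0b01111110)
  AND R5, R0  → R5 = 5 AND 126 = 4 (0b00000100)
Final: R5 = 4

4


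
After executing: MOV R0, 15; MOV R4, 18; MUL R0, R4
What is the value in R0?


Register state trace:
  MOV R0, 15  → R0 = 15
  MOV R4, 18  → R4 = 18
  MUL R0, R4  → R0 = 15 * 18 = 270
Final: R0 = 270

270


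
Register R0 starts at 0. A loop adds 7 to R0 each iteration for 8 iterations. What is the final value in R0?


Starting value: R0 = 0
  Iter 1: R0 = 0 + 7 = 7
  Iter 2: R0 = 7 + 7 = 14
  Iter 3: R0 = 14 + 7 = 21
  Iter 4: R0 = 21 + 7 = 28
  Iter 5: R0 = 28 + 7 = 35
  Iter 6: R0 = 35 + 7 = 42
  Iter 7: R0 = 42 + 7 = 49
  Iter 8: R0 = 49 + 7 = 56
Final: R0 = 56

56


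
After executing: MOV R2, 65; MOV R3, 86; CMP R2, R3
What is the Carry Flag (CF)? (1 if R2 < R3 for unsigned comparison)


Register state trace:
  MOV R2, 65  → R2 = 65
  MOV R3, 86  → R3 = 86
  CMP R2, R3  → unsigned 65 - 86: borrow occurs
  65 < 86, so CF = 1
CF = 1

1


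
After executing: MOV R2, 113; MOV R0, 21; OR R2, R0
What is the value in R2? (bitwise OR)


Register state trace:
  MOV R2, 113  → R2 = 113 (0b01110001)
  MOV R0, 21  → R0 = 21 (0b00010101)
  OR R2, R0   → R2 = 113 OR 21 = 117 (0b01110101)
Final: R2 = 117

117


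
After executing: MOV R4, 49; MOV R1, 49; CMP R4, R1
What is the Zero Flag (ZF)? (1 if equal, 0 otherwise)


Register state trace:
  MOV R4, 49  → R4 = 49
  MOV R1, 49  → R1 = 49
  CMP R4, R1  → computes 49 - 49 = 0
  Result is zero, so values are equal
ZF = 1

1


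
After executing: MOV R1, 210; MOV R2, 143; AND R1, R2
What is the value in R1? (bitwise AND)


Register state trace:
  MOV R1, 210  → R1 = 210 (0b11010010)
  MOV R2, 143  → R2 = 143 (0b10001111)
  AND R1, R2  → R1 = 210 AND 143 = 130 (0b10000010)
Final: R1 = 130

130


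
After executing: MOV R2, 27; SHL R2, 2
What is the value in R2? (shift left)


Register state trace:
  MOV R2, 27  → R2 = 27
  SHL R2, 2  → R2 = 27 << 2 = 27 * 2^2 = 108
Final: R2 = 108

108


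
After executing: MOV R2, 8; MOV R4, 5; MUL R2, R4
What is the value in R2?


Register state trace:
  MOV R2, 8  → R2 = 8
  MOV R4, 5  → R4 = 5
  MUL R2, R4  → R2 = 8 * 5 = 40
Final: R2 = 40

40


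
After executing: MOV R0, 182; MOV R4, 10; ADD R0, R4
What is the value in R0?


Register state trace:
  MOV R0, 182  → R0 = 182
  MOV R4, 10  → R4 = 10
  ADD R0, R4  → R0 = 182 + 10 = 192
Final: R0 = 192

192


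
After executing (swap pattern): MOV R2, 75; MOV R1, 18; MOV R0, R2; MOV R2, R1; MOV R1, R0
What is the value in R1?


Register state trace (swap pattern):
  MOV R2, 75  → R2 = 75
  MOV R1, 18  → R1 = 18
  MOV R0, R2  → R0 = 75  (save R2)
  MOV R2, R1  → R2 = 18  (R2 gets R1's value)
  MOV R1, R0  → R1 = 75  (R1 gets saved value)
Final: R1 = 75

75


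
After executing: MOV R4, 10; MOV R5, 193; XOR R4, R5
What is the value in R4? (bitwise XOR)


Register state trace:
  MOV R4, 10  → R4 = 10 (0b00001010)
  MOV R5, 193  → R5 = 193 (0b11000001)
  XOR R4, R5  → R4 = 10 XOR 193 = 203 (0b11001011)
Final: R4 = 203

203


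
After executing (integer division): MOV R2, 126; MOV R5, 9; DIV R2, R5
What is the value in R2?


Register state trace:
  MOV R2, 126  → R2 = 126
  MOV R5, 9  → R5 = 9
  DIV R2, R5  → R2 = 126 // 9 = 14
Final: R2 = 14

14


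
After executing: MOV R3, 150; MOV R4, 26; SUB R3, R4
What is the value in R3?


Register state trace:
  MOV R3, 150  → R3 = 150
  MOV R4, 26  → R4 = 26
  SUB R3, R4  → R3 = 150 - 26 = 124
Final: R3 = 124

124


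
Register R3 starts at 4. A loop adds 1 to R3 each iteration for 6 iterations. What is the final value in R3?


Starting value: R3 = 4
  Iter 1: R3 = 4 + 1 = 5
  Iter 2: R3 = 5 + 1 = 6
  Iter 3: R3 = 6 + 1 = 7
  Iter 4: R3 = 7 + 1 = 8
  Iter 5: R3 = 8 + 1 = 9
  Iter 6: R3 = 9 + 1 = 10
Final: R3 = 10

10


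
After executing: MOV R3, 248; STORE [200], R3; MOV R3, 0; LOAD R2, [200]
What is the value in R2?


Register and memory trace:
  MOV R3, 248  → R3 = 248
  STORE [200], R3  → mem[200] = 248
  MOV R3, 0  → R3 = 0
  LOAD R2, [200]  → R2 = mem[200] = 248
Final: R2 = 248

248


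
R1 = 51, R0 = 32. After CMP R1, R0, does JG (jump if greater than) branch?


Trace:
  R1 = 51, R0 = 32
  CMP R1, R0  → compares 51 vs 32
  JG checks: is 51 greater than 32?
  51 > 32, so condition is true
Branch taken: Yes

Yes


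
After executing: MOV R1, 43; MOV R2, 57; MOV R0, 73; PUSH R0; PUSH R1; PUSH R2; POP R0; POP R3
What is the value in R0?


Stack trace (top is rightmost):
  MOV R1, 43  → R1 = 43
  MOV R2, 57  → R2 = 57
  MOV R0, 73  → R0 = 73
  PUSH R0  → stack: [73]
  PUSH R1  → stack: [73, 43]
  PUSH R2  → stack: [73, 43, 57]
  POP R0  → R0 = 57, stack: [73, 43]
  POP R3  → R3 = 43, stack: [73]
Final: R0 = 57

57


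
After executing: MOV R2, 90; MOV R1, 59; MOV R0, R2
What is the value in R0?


Register state trace:
  MOV R2, 90  → R2 = 90
  MOV R1, 59  → R1 = 59
  MOV R0, R2  → R0 = 90
Final: R0 = 90

90


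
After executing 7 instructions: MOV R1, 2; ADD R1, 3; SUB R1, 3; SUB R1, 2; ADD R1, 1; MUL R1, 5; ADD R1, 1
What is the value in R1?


Register state trace:
  MOV R1, 2  → R1 = 2
  ADD R1, 3  → R1 = 2 + 3 = 5
  SUB R1, 3  → R1 = 5 - 3 = 2
  SUB R1, 2  → R1 = 2 - 2 = 0
  ADD R1, 1  → R1 = 0 + 1 = 1
  MUL R1, 5  → R1 = 1 * 5 = 5
  ADD R1, 1  → R1 = 5 + 1 = 6
Final: R1 = 6

6


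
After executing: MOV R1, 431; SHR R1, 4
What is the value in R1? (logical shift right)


Register state trace:
  MOV R1, 431  → R1 = 431
  SHR R1, 4  → R1 = 431 >> 4 = 431 // 2^4 = 26
Final: R1 = 26

26


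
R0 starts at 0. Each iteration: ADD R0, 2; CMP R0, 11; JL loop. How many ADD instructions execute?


Loop trace (R0 starts at 0, target 11, step 2):
  ADD #1: R0 = 0 + 2 = 2  → 2 < 11, loop
  ADD #2: R0 = 2 + 2 = 4  → 4 < 11, loop
  ADD #3: R0 = 4 + 2 = 6  → 6 < 11, loop
  ADD #4: R0 = 6 + 2 = 8  → 8 < 11, loop
  ADD #5: R0 = 8 + 2 = 10  → 10 < 11, loop
  ADD #6: R0 = 10 + 2 = 12  → 12 >= 11, exit
Total ADD instructions: 6

6


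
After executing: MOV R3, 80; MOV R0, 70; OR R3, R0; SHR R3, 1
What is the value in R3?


Register state trace:
  MOV R3, 80  → R3 = 80 (0b01010000)
  MOV R0, 70  → R0 = 70 (0b01000110)
  OR R3, R0  → R3 = 80 OR 70 = 86 (0b01010110)
  SHR R3, 1  → R3 = 86 >> 1 = 43
Final: R3 = 43

43


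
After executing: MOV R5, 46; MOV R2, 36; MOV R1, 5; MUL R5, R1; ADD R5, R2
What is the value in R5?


Register state trace:
  MOV R5, 46  → R5 = 46
  MOV R2, 36  → R2 = 36
  MOV R1, 5  → R1 = 5
  MUL R5, R1  → R5 = 46 * 5 = 230
  ADD R5, R2  → R5 = 230 + 36 = 266
Final: R5 = 266

266


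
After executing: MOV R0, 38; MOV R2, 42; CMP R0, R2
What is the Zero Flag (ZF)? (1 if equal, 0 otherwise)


Register state trace:
  MOV R0, 38  → R0 = 38
  MOV R2, 42  → R2 = 42
  CMP R0, R2  → computes 38 - 42 = -4
  Result is nonzero, so values are not equal
ZF = 0

0


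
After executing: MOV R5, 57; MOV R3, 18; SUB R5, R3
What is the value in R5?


Register state trace:
  MOV R5, 57  → R5 = 57
  MOV R3, 18  → R3 = 18
  SUB R5, R3  → R5 = 57 - 18 = 39
Final: R5 = 39

39


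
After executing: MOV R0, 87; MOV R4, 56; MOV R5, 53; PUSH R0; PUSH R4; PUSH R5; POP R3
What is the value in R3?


Stack trace (top is rightmost):
  MOV R0, 87  → R0 = 87
  MOV R4, 56  → R4 = 56
  MOV R5, 53  → R5 = 53
  PUSH R0  → stack: [87]
  PUSH R4  → stack: [87, 56]
  PUSH R5  → stack: [87, 56, 53]
  POP R3  → R3 = 53, stack: [87, 56]
Final: R3 = 53

53


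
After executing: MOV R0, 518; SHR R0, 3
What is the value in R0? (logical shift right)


Register state trace:
  MOV R0, 518  → R0 = 518
  SHR R0, 3  → R0 = 518 >> 3 = 518 // 2^3 = 64
Final: R0 = 64

64


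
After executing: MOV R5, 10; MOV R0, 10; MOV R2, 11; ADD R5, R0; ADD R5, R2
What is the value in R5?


Register state trace:
  MOV R5, 10  → R5 = 10
  MOV R0, 10  → R0 = 10
  MOV R2, 11  → R2 = 11
  ADD R5, R0  → R5 = 10 + 10 = 20
  ADD R5, R2  → R5 = 20 + 11 = 31
Final: R5 = 31

31


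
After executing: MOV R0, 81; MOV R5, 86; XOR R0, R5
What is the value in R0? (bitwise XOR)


Register state trace:
  MOV R0, 81  → R0 = 81 (0b01010001)
  MOV R5, 86  → R5 = 86 (0b01010110)
  XOR R0, R5  → R0 = 81 XOR 86 = 7 (0b00000111)
Final: R0 = 7

7


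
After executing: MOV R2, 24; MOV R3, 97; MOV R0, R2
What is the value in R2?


Register state trace:
  MOV R2, 24  → R2 = 24
  MOV R3, 97  → R3 = 97
  MOV R0, R2  → R0 = 24
Final: R2 = 24

24


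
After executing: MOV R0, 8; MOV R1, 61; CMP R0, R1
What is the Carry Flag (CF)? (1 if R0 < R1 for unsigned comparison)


Register state trace:
  MOV R0, 8  → R0 = 8
  MOV R1, 61  → R1 = 61
  CMP R0, R1  → unsigned 8 - 61: borrow occurs
  8 < 61, so CF = 1
CF = 1

1


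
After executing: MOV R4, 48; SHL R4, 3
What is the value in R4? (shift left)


Register state trace:
  MOV R4, 48  → R4 = 48
  SHL R4, 3  → R4 = 48 << 3 = 48 * 2^3 = 384
Final: R4 = 384

384


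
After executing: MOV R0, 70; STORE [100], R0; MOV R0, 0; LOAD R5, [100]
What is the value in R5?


Register and memory trace:
  MOV R0, 70  → R0 = 70
  STORE [100], R0  → mem[100] = 70
  MOV R0, 0  → R0 = 0
  LOAD R5, [100]  → R5 = mem[100] = 70
Final: R5 = 70

70


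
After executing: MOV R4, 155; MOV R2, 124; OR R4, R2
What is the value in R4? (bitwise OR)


Register state trace:
  MOV R4, 155  → R4 = 155 (0b10011011)
  MOV R2, 124  → R2 = 124 (0b01111100)
  OR R4, R2   → R4 = 155 OR 124 = 255 (0b11111111)
Final: R4 = 255

255


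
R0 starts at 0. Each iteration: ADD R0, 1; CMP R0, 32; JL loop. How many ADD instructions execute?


Loop trace (R0 starts at 0, target 32, step 1):
  ADD #1: R0 = 0 + 1 = 1  → 1 < 32, loop
  ADD #2: R0 = 1 + 1 = 2  → 2 < 32, loop
  ADD #3: R0 = 2 + 1 = 3  → 3 < 32, loop
  ADD #4: R0 = 3 + 1 = 4  → 4 < 32, loop
  ADD #5: R0 = 4 + 1 = 5  → 5 < 32, loop
  ADD #6: R0 = 5 + 1 = 6  → 6 < 32, loop
  ADD #7: R0 = 6 + 1 = 7  → 7 < 32, loop
  ADD #8: R0 = 7 + 1 = 8  → 8 < 32, loop
  ADD #9: R0 = 8 + 1 = 9  → 9 < 32, loop
  ADD #10: R0 = 9 + 1 = 10  → 10 < 32, loop
  ADD #11: R0 = 10 + 1 = 11  → 11 < 32, loop
  ADD #12: R0 = 11 + 1 = 12  → 12 < 32, loop
  ADD #13: R0 = 12 + 1 = 13  → 13 < 32, loop
  ADD #14: R0 = 13 + 1 = 14  → 14 < 32, loop
  ADD #15: R0 = 14 + 1 = 15  → 15 < 32, loop
  ADD #16: R0 = 15 + 1 = 16  → 16 < 32, loop
  ADD #17: R0 = 16 + 1 = 17  → 17 < 32, loop
  ADD #18: R0 = 17 + 1 = 18  → 18 < 32, loop
  ADD #19: R0 = 18 + 1 = 19  → 19 < 32, loop
  ADD #20: R0 = 19 + 1 = 20  → 20 < 32, loop
  ADD #21: R0 = 20 + 1 = 21  → 21 < 32, loop
  ADD #22: R0 = 21 + 1 = 22  → 22 < 32, loop
  ADD #23: R0 = 22 + 1 = 23  → 23 < 32, loop
  ADD #24: R0 = 23 + 1 = 24  → 24 < 32, loop
  ADD #25: R0 = 24 + 1 = 25  → 25 < 32, loop
  ADD #26: R0 = 25 + 1 = 26  → 26 < 32, loop
  ADD #27: R0 = 26 + 1 = 27  → 27 < 32, loop
  ADD #28: R0 = 27 + 1 = 28  → 28 < 32, loop
  ADD #29: R0 = 28 + 1 = 29  → 29 < 32, loop
  ADD #30: R0 = 29 + 1 = 30  → 30 < 32, loop
  ADD #31: R0 = 30 + 1 = 31  → 31 < 32, loop
  ADD #32: R0 = 31 + 1 = 32  → 32 >= 32, exit
Total ADD instructions: 32

32


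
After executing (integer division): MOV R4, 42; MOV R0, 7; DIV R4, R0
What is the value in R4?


Register state trace:
  MOV R4, 42  → R4 = 42
  MOV R0, 7  → R0 = 7
  DIV R4, R0  → R4 = 42 // 7 = 6
Final: R4 = 6

6


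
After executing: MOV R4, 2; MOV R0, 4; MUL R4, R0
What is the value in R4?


Register state trace:
  MOV R4, 2  → R4 = 2
  MOV R0, 4  → R0 = 4
  MUL R4, R0  → R4 = 2 * 4 = 8
Final: R4 = 8

8


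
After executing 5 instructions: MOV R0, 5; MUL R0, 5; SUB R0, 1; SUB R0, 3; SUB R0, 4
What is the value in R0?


Register state trace:
  MOV R0, 5  → R0 = 5
  MUL R0, 5  → R0 = 5 * 5 = 25
  SUB R0, 1  → R0 = 25 - 1 = 24
  SUB R0, 3  → R0 = 24 - 3 = 21
  SUB R0, 4  → R0 = 21 - 4 = 17
Final: R0 = 17

17


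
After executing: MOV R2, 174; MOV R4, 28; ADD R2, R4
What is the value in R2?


Register state trace:
  MOV R2, 174  → R2 = 174
  MOV R4, 28  → R4 = 28
  ADD R2, R4  → R2 = 174 + 28 = 202
Final: R2 = 202

202


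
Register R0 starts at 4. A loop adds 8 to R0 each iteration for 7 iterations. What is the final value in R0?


Starting value: R0 = 4
  Iter 1: R0 = 4 + 8 = 12
  Iter 2: R0 = 12 + 8 = 20
  Iter 3: R0 = 20 + 8 = 28
  Iter 4: R0 = 28 + 8 = 36
  Iter 5: R0 = 36 + 8 = 44
  Iter 6: R0 = 44 + 8 = 52
  Iter 7: R0 = 52 + 8 = 60
Final: R0 = 60

60


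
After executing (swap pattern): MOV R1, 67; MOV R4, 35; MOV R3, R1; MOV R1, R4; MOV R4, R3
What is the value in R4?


Register state trace (swap pattern):
  MOV R1, 67  → R1 = 67
  MOV R4, 35  → R4 = 35
  MOV R3, R1  → R3 = 67  (save R1)
  MOV R1, R4  → R1 = 35  (R1 gets R4's value)
  MOV R4, R3  → R4 = 67  (R4 gets saved value)
Final: R4 = 67

67


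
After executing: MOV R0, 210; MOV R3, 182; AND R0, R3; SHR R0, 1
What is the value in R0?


Register state trace:
  MOV R0, 210  → R0 = 210 (0b11010010)
  MOV R3, 182  → R3 = 182 (0b10110110)
  AND R0, R3  → R0 = 210 AND 182 = 146 (0b10010010)
  SHR R0, 1  → R0 = 146 >> 1 = 73
Final: R0 = 73

73


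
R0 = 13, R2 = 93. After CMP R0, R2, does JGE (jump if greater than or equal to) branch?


Trace:
  R0 = 13, R2 = 93
  CMP R0, R2  → compares 13 vs 93
  JGE checks: is 13 greater than or equal to 93?
  13 < 93, so condition is false
Branch taken: No

No


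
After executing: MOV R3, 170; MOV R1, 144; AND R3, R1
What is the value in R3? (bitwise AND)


Register state trace:
  MOV R3, 170  → R3 = 170 (0b10101010)
  MOV R1, 144  → R1 = 144 (0b10010000)
  AND R3, R1  → R3 = 170 AND 144 = 128 (0b10000000)
Final: R3 = 128

128


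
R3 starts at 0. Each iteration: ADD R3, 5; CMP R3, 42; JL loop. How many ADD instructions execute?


Loop trace (R3 starts at 0, target 42, step 5):
  ADD #1: R3 = 0 + 5 = 5  → 5 < 42, loop
  ADD #2: R3 = 5 + 5 = 10  → 10 < 42, loop
  ADD #3: R3 = 10 + 5 = 15  → 15 < 42, loop
  ADD #4: R3 = 15 + 5 = 20  → 20 < 42, loop
  ADD #5: R3 = 20 + 5 = 25  → 25 < 42, loop
  ADD #6: R3 = 25 + 5 = 30  → 30 < 42, loop
  ADD #7: R3 = 30 + 5 = 35  → 35 < 42, loop
  ADD #8: R3 = 35 + 5 = 40  → 40 < 42, loop
  ADD #9: R3 = 40 + 5 = 45  → 45 >= 42, exit
Total ADD instructions: 9

9


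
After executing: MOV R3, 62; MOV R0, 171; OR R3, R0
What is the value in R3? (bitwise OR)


Register state trace:
  MOV R3, 62  → R3 = 62 (0b00111110)
  MOV R0, 171  → R0 = 171 (0b10101011)
  OR R3, R0   → R3 = 62 OR 171 = 191 (0b10111111)
Final: R3 = 191

191


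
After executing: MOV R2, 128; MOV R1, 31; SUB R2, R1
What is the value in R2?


Register state trace:
  MOV R2, 128  → R2 = 128
  MOV R1, 31  → R1 = 31
  SUB R2, R1  → R2 = 128 - 31 = 97
Final: R2 = 97

97


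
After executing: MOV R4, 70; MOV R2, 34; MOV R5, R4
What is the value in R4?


Register state trace:
  MOV R4, 70  → R4 = 70
  MOV R2, 34  → R2 = 34
  MOV R5, R4  → R5 = 70
Final: R4 = 70

70


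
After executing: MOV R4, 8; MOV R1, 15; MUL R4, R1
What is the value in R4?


Register state trace:
  MOV R4, 8  → R4 = 8
  MOV R1, 15  → R1 = 15
  MUL R4, R1  → R4 = 8 * 15 = 120
Final: R4 = 120

120


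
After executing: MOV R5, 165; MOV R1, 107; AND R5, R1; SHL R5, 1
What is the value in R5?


Register state trace:
  MOV R5, 165  → R5 = 165 (0b10100101)
  MOV R1, 107  → R1 = 107 (0b01101011)
  AND R5, R1  → R5 = 165 AND 107 = 33 (0b00100001)
  SHL R5, 1  → R5 = 33 << 1 = 66
Final: R5 = 66

66


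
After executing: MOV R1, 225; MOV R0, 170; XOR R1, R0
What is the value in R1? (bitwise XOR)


Register state trace:
  MOV R1, 225  → R1 = 225 (0b11100001)
  MOV R0, 170  → R0 = 170 (0b10101010)
  XOR R1, R0  → R1 = 225 XOR 170 = 75 (0b01001011)
Final: R1 = 75

75


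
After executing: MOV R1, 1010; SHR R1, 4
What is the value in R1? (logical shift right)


Register state trace:
  MOV R1, 1010  → R1 = 1010
  SHR R1, 4  → R1 = 1010 >> 4 = 1010 // 2^4 = 63
Final: R1 = 63

63


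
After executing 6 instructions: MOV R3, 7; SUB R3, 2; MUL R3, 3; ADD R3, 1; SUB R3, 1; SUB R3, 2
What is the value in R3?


Register state trace:
  MOV R3, 7  → R3 = 7
  SUB R3, 2  → R3 = 7 - 2 = 5
  MUL R3, 3  → R3 = 5 * 3 = 15
  ADD R3, 1  → R3 = 15 + 1 = 16
  SUB R3, 1  → R3 = 16 - 1 = 15
  SUB R3, 2  → R3 = 15 - 2 = 13
Final: R3 = 13

13


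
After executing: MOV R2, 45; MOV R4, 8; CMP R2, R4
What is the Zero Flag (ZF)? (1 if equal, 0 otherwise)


Register state trace:
  MOV R2, 45  → R2 = 45
  MOV R4, 8  → R4 = 8
  CMP R2, R4  → computes 45 - 8 = 37
  Result is nonzero, so values are not equal
ZF = 0

0


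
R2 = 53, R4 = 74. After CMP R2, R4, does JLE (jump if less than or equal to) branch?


Trace:
  R2 = 53, R4 = 74
  CMP R2, R4  → compares 53 vs 74
  JLE checks: is 53 less than or equal to 74?
  53 < 74, so condition is true
Branch taken: Yes

Yes


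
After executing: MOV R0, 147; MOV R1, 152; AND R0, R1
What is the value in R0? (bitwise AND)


Register state trace:
  MOV R0, 147  → R0 = 147 (0b10010011)
  MOV R1, 152  → R1 = 152 (0b10011000)
  AND R0, R1  → R0 = 147 AND 152 = 144 (0b10010000)
Final: R0 = 144

144


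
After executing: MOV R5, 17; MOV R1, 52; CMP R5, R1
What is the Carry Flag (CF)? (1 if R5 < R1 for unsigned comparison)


Register state trace:
  MOV R5, 17  → R5 = 17
  MOV R1, 52  → R1 = 52
  CMP R5, R1  → unsigned 17 - 52: borrow occurs
  17 < 52, so CF = 1
CF = 1

1


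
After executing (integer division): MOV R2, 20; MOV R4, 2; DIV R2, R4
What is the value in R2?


Register state trace:
  MOV R2, 20  → R2 = 20
  MOV R4, 2  → R4 = 2
  DIV R2, R4  → R2 = 20 // 2 = 10
Final: R2 = 10

10


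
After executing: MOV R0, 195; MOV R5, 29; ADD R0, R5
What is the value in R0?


Register state trace:
  MOV R0, 195  → R0 = 195
  MOV R5, 29  → R5 = 29
  ADD R0, R5  → R0 = 195 + 29 = 224
Final: R0 = 224

224


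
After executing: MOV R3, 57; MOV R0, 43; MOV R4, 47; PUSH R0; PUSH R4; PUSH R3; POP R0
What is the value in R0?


Stack trace (top is rightmost):
  MOV R3, 57  → R3 = 57
  MOV R0, 43  → R0 = 43
  MOV R4, 47  → R4 = 47
  PUSH R0  → stack: [43]
  PUSH R4  → stack: [43, 47]
  PUSH R3  → stack: [43, 47, 57]
  POP R0  → R0 = 57, stack: [43, 47]
Final: R0 = 57

57


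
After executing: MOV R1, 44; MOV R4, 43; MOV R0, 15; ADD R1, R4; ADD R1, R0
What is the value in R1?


Register state trace:
  MOV R1, 44  → R1 = 44
  MOV R4, 43  → R4 = 43
  MOV R0, 15  → R0 = 15
  ADD R1, R4  → R1 = 44 + 43 = 87
  ADD R1, R0  → R1 = 87 + 15 = 102
Final: R1 = 102

102


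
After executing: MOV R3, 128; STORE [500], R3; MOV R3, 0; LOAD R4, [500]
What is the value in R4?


Register and memory trace:
  MOV R3, 128  → R3 = 128
  STORE [500], R3  → mem[500] = 128
  MOV R3, 0  → R3 = 0
  LOAD R4, [500]  → R4 = mem[500] = 128
Final: R4 = 128

128


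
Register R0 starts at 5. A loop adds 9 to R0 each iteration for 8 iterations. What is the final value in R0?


Starting value: R0 = 5
  Iter 1: R0 = 5 + 9 = 14
  Iter 2: R0 = 14 + 9 = 23
  Iter 3: R0 = 23 + 9 = 32
  Iter 4: R0 = 32 + 9 = 41
  Iter 5: R0 = 41 + 9 = 50
  Iter 6: R0 = 50 + 9 = 59
  Iter 7: R0 = 59 + 9 = 68
  Iter 8: R0 = 68 + 9 = 77
Final: R0 = 77

77


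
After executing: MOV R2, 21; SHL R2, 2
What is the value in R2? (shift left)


Register state trace:
  MOV R2, 21  → R2 = 21
  SHL R2, 2  → R2 = 21 << 2 = 21 * 2^2 = 84
Final: R2 = 84

84


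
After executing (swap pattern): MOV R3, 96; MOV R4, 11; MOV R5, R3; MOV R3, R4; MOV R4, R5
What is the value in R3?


Register state trace (swap pattern):
  MOV R3, 96  → R3 = 96
  MOV R4, 11  → R4 = 11
  MOV R5, R3  → R5 = 96  (save R3)
  MOV R3, R4  → R3 = 11  (R3 gets R4's value)
  MOV R4, R5  → R4 = 96  (R4 gets saved value)
Final: R3 = 11

11


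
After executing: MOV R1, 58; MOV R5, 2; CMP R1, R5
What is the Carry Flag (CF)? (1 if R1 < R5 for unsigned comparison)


Register state trace:
  MOV R1, 58  → R1 = 58
  MOV R5, 2  → R5 = 2
  CMP R1, R5  → unsigned 58 - 2: no borrow
  58 >= 2, so CF = 0
CF = 0

0


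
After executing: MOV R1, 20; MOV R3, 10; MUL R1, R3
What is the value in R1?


Register state trace:
  MOV R1, 20  → R1 = 20
  MOV R3, 10  → R3 = 10
  MUL R1, R3  → R1 = 20 * 10 = 200
Final: R1 = 200

200


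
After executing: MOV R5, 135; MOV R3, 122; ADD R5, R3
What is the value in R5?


Register state trace:
  MOV R5, 135  → R5 = 135
  MOV R3, 122  → R3 = 122
  ADD R5, R3  → R5 = 135 + 122 = 257
Final: R5 = 257

257


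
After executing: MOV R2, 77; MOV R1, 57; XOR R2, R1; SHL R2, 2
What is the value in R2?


Register state trace:
  MOV R2, 77  → R2 = 77 (0b01001101)
  MOV R1, 57  → R1 = 57 (0b00111001)
  XOR R2, R1  → R2 = 77 XOR 57 = 116 (0b01110100)
  SHL R2, 2  → R2 = 116 << 2 = 464
Final: R2 = 464

464


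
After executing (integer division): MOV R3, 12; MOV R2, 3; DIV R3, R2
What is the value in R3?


Register state trace:
  MOV R3, 12  → R3 = 12
  MOV R2, 3  → R2 = 3
  DIV R3, R2  → R3 = 12 // 3 = 4
Final: R3 = 4

4


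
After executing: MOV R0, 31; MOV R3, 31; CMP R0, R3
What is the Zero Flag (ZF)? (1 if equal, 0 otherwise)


Register state trace:
  MOV R0, 31  → R0 = 31
  MOV R3, 31  → R3 = 31
  CMP R0, R3  → computes 31 - 31 = 0
  Result is zero, so values are equal
ZF = 1

1


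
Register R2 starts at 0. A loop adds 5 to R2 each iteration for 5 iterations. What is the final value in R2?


Starting value: R2 = 0
  Iter 1: R2 = 0 + 5 = 5
  Iter 2: R2 = 5 + 5 = 10
  Iter 3: R2 = 10 + 5 = 15
  Iter 4: R2 = 15 + 5 = 20
  Iter 5: R2 = 20 + 5 = 25
Final: R2 = 25

25


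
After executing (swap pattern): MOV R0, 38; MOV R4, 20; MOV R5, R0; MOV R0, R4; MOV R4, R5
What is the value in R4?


Register state trace (swap pattern):
  MOV R0, 38  → R0 = 38
  MOV R4, 20  → R4 = 20
  MOV R5, R0  → R5 = 38  (save R0)
  MOV R0, R4  → R0 = 20  (R0 gets R4's value)
  MOV R4, R5  → R4 = 38  (R4 gets saved value)
Final: R4 = 38

38


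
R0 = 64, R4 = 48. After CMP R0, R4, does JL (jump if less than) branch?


Trace:
  R0 = 64, R4 = 48
  CMP R0, R4  → compares 64 vs 48
  JL checks: is 64 less than 48?
  64 > 48, so condition is false
Branch taken: No

No


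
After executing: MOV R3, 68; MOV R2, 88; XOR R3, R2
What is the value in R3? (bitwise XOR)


Register state trace:
  MOV R3, 68  → R3 = 68 (0b01000100)
  MOV R2, 88  → R2 = 88 (0b01011000)
  XOR R3, R2  → R3 = 68 XOR 88 = 28 (0b00011100)
Final: R3 = 28

28


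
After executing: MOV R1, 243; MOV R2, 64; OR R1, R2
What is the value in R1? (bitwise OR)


Register state trace:
  MOV R1, 243  → R1 = 243 (0b11110011)
  MOV R2, 64  → R2 = 64 (0b01000000)
  OR R1, R2   → R1 = 243 OR 64 = 243 (0b11110011)
Final: R1 = 243

243


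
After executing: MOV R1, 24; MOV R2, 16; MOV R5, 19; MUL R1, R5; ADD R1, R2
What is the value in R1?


Register state trace:
  MOV R1, 24  → R1 = 24
  MOV R2, 16  → R2 = 16
  MOV R5, 19  → R5 = 19
  MUL R1, R5  → R1 = 24 * 19 = 456
  ADD R1, R2  → R1 = 456 + 16 = 472
Final: R1 = 472

472


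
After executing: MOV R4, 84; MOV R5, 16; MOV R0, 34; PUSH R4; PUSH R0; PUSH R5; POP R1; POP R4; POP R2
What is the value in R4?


Stack trace (top is rightmost):
  MOV R4, 84  → R4 = 84
  MOV R5, 16  → R5 = 16
  MOV R0, 34  → R0 = 34
  PUSH R4  → stack: [84]
  PUSH R0  → stack: [84, 34]
  PUSH R5  → stack: [84, 34, 16]
  POP R1  → R1 = 16, stack: [84, 34]
  POP R4  → R4 = 34, stack: [84]
  POP R2  → R2 = 84, stack: []
Final: R4 = 34

34


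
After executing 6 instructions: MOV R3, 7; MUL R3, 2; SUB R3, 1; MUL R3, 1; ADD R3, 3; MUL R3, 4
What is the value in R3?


Register state trace:
  MOV R3, 7  → R3 = 7
  MUL R3, 2  → R3 = 7 * 2 = 14
  SUB R3, 1  → R3 = 14 - 1 = 13
  MUL R3, 1  → R3 = 13 * 1 = 13
  ADD R3, 3  → R3 = 13 + 3 = 16
  MUL R3, 4  → R3 = 16 * 4 = 64
Final: R3 = 64

64


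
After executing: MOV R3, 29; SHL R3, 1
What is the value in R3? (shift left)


Register state trace:
  MOV R3, 29  → R3 = 29
  SHL R3, 1  → R3 = 29 << 1 = 29 * 2^1 = 58
Final: R3 = 58

58


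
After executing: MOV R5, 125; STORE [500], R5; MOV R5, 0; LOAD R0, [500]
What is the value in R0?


Register and memory trace:
  MOV R5, 125  → R5 = 125
  STORE [500], R5  → mem[500] = 125
  MOV R5, 0  → R5 = 0
  LOAD R0, [500]  → R0 = mem[500] = 125
Final: R0 = 125

125


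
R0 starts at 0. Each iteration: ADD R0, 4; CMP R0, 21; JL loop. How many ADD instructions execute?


Loop trace (R0 starts at 0, target 21, step 4):
  ADD #1: R0 = 0 + 4 = 4  → 4 < 21, loop
  ADD #2: R0 = 4 + 4 = 8  → 8 < 21, loop
  ADD #3: R0 = 8 + 4 = 12  → 12 < 21, loop
  ADD #4: R0 = 12 + 4 = 16  → 16 < 21, loop
  ADD #5: R0 = 16 + 4 = 20  → 20 < 21, loop
  ADD #6: R0 = 20 + 4 = 24  → 24 >= 21, exit
Total ADD instructions: 6

6


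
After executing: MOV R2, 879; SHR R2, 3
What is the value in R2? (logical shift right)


Register state trace:
  MOV R2, 879  → R2 = 879
  SHR R2, 3  → R2 = 879 >> 3 = 879 // 2^3 = 109
Final: R2 = 109

109


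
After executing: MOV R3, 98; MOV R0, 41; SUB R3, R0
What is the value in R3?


Register state trace:
  MOV R3, 98  → R3 = 98
  MOV R0, 41  → R0 = 41
  SUB R3, R0  → R3 = 98 - 41 = 57
Final: R3 = 57

57


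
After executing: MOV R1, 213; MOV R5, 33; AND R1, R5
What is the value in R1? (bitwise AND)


Register state trace:
  MOV R1, 213  → R1 = 213 (0b11010101)
  MOV R5, 33  → R5 = 33 (0b00100001)
  AND R1, R5  → R1 = 213 AND 33 = 1 (0b00000001)
Final: R1 = 1

1


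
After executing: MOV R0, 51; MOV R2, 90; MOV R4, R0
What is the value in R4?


Register state trace:
  MOV R0, 51  → R0 = 51
  MOV R2, 90  → R2 = 90
  MOV R4, R0  → R4 = 51
Final: R4 = 51

51


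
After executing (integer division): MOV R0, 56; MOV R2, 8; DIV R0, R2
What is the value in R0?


Register state trace:
  MOV R0, 56  → R0 = 56
  MOV R2, 8  → R2 = 8
  DIV R0, R2  → R0 = 56 // 8 = 7
Final: R0 = 7

7


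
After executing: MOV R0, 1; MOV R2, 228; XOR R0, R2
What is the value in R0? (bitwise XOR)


Register state trace:
  MOV R0, 1  → R0 = 1 (0b00000001)
  MOV R2, 228  → R2 = 228 (0b11100100)
  XOR R0, R2  → R0 = 1 XOR 228 = 229 (0b11100101)
Final: R0 = 229

229


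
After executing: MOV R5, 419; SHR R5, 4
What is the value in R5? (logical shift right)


Register state trace:
  MOV R5, 419  → R5 = 419
  SHR R5, 4  → R5 = 419 >> 4 = 419 // 2^4 = 26
Final: R5 = 26

26


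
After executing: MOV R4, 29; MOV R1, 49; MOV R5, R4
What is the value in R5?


Register state trace:
  MOV R4, 29  → R4 = 29
  MOV R1, 49  → R1 = 49
  MOV R5, R4  → R5 = 29
Final: R5 = 29

29


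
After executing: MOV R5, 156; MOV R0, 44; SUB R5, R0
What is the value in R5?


Register state trace:
  MOV R5, 156  → R5 = 156
  MOV R0, 44  → R0 = 44
  SUB R5, R0  → R5 = 156 - 44 = 112
Final: R5 = 112

112


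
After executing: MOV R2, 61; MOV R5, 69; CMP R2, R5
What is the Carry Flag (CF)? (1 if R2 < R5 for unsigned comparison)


Register state trace:
  MOV R2, 61  → R2 = 61
  MOV R5, 69  → R5 = 69
  CMP R2, R5  → unsigned 61 - 69: borrow occurs
  61 < 69, so CF = 1
CF = 1

1


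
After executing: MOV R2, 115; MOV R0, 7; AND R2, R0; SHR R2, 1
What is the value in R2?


Register state trace:
  MOV R2, 115  → R2 = 115 (0b01110011)
  MOV R0, 7  → R0 = 7 (0b00000111)
  AND R2, R0  → R2 = 115 AND 7 = 3 (0b00000011)
  SHR R2, 1  → R2 = 3 >> 1 = 1
Final: R2 = 1

1


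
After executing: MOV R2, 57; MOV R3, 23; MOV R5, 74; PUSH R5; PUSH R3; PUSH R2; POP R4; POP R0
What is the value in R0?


Stack trace (top is rightmost):
  MOV R2, 57  → R2 = 57
  MOV R3, 23  → R3 = 23
  MOV R5, 74  → R5 = 74
  PUSH R5  → stack: [74]
  PUSH R3  → stack: [74, 23]
  PUSH R2  → stack: [74, 23, 57]
  POP R4  → R4 = 57, stack: [74, 23]
  POP R0  → R0 = 23, stack: [74]
Final: R0 = 23

23


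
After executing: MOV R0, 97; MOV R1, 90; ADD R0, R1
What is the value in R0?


Register state trace:
  MOV R0, 97  → R0 = 97
  MOV R1, 90  → R1 = 90
  ADD R0, R1  → R0 = 97 + 90 = 187
Final: R0 = 187

187


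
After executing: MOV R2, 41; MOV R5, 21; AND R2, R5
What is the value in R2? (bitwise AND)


Register state trace:
  MOV R2, 41  → R2 = 41 (0b00101001)
  MOV R5, 21  → R5 = 21 (0b00010101)
  AND R2, R5  → R2 = 41 AND 21 = 1 (0b00000001)
Final: R2 = 1

1


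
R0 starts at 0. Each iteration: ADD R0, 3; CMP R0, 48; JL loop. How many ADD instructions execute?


Loop trace (R0 starts at 0, target 48, step 3):
  ADD #1: R0 = 0 + 3 = 3  → 3 < 48, loop
  ADD #2: R0 = 3 + 3 = 6  → 6 < 48, loop
  ADD #3: R0 = 6 + 3 = 9  → 9 < 48, loop
  ADD #4: R0 = 9 + 3 = 12  → 12 < 48, loop
  ADD #5: R0 = 12 + 3 = 15  → 15 < 48, loop
  ADD #6: R0 = 15 + 3 = 18  → 18 < 48, loop
  ADD #7: R0 = 18 + 3 = 21  → 21 < 48, loop
  ADD #8: R0 = 21 + 3 = 24  → 24 < 48, loop
  ADD #9: R0 = 24 + 3 = 27  → 27 < 48, loop
  ADD #10: R0 = 27 + 3 = 30  → 30 < 48, loop
  ADD #11: R0 = 30 + 3 = 33  → 33 < 48, loop
  ADD #12: R0 = 33 + 3 = 36  → 36 < 48, loop
  ADD #13: R0 = 36 + 3 = 39  → 39 < 48, loop
  ADD #14: R0 = 39 + 3 = 42  → 42 < 48, loop
  ADD #15: R0 = 42 + 3 = 45  → 45 < 48, loop
  ADD #16: R0 = 45 + 3 = 48  → 48 >= 48, exit
Total ADD instructions: 16

16
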